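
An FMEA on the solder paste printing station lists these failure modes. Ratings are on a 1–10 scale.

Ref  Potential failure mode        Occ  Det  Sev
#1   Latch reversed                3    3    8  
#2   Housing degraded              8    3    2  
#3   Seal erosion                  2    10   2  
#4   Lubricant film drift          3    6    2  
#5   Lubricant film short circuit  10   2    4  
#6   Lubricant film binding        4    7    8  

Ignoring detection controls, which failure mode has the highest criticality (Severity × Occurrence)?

#5

Criticality = Severity × Occurrence:
  #1: 8 × 3 = 24
  #2: 2 × 8 = 16
  #3: 2 × 2 = 4
  #4: 2 × 3 = 6
  #5: 4 × 10 = 40
  #6: 8 × 4 = 32
Highest criticality is 40 → #5.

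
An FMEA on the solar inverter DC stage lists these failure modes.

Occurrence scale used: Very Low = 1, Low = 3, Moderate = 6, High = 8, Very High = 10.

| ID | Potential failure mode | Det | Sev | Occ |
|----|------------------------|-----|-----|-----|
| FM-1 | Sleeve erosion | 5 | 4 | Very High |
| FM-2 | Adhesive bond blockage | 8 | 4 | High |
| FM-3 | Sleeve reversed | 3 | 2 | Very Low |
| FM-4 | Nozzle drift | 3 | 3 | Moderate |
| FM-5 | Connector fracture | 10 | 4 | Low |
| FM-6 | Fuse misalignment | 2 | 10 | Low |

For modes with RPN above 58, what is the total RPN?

RPN = Severity × Occurrence × Detection:
  FM-1: 4 × 10 × 5 = 200
  FM-2: 4 × 8 × 8 = 256
  FM-3: 2 × 1 × 3 = 6
  FM-4: 3 × 6 × 3 = 54
  FM-5: 4 × 3 × 10 = 120
  FM-6: 10 × 3 × 2 = 60
RPN > 58: FM-1 (200), FM-2 (256), FM-5 (120), FM-6 (60).
Sum: 200 + 256 + 120 + 60 = 636.

636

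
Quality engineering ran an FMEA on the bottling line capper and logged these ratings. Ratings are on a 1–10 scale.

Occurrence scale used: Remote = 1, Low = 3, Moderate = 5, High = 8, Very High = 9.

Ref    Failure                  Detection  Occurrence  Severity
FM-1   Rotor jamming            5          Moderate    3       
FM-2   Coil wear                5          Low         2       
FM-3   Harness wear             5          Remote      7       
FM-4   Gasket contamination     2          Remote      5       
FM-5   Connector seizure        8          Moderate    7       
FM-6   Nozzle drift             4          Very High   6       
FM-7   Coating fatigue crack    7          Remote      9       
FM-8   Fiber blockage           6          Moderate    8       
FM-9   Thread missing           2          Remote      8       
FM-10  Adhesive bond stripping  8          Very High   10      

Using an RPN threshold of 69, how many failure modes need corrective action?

5

RPN = Severity × Occurrence × Detection:
  FM-1: 3 × 5 × 5 = 75
  FM-2: 2 × 3 × 5 = 30
  FM-3: 7 × 1 × 5 = 35
  FM-4: 5 × 1 × 2 = 10
  FM-5: 7 × 5 × 8 = 280
  FM-6: 6 × 9 × 4 = 216
  FM-7: 9 × 1 × 7 = 63
  FM-8: 8 × 5 × 6 = 240
  FM-9: 8 × 1 × 2 = 16
  FM-10: 10 × 9 × 8 = 720
Modes with RPN ≥ 69: FM-1 (75), FM-5 (280), FM-6 (216), FM-8 (240), FM-10 (720) → 5.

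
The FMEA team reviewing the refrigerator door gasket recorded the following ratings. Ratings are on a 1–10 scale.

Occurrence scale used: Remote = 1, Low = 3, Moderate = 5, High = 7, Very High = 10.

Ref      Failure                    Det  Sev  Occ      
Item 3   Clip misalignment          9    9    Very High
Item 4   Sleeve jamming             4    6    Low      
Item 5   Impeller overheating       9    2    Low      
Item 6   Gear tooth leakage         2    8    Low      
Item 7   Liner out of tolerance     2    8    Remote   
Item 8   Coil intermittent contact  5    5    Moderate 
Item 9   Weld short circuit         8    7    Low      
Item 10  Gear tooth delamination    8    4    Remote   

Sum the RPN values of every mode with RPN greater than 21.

1309

RPN = Severity × Occurrence × Detection:
  Item 3: 9 × 10 × 9 = 810
  Item 4: 6 × 3 × 4 = 72
  Item 5: 2 × 3 × 9 = 54
  Item 6: 8 × 3 × 2 = 48
  Item 7: 8 × 1 × 2 = 16
  Item 8: 5 × 5 × 5 = 125
  Item 9: 7 × 3 × 8 = 168
  Item 10: 4 × 1 × 8 = 32
RPN > 21: Item 3 (810), Item 4 (72), Item 5 (54), Item 6 (48), Item 8 (125), Item 9 (168), Item 10 (32).
Sum: 810 + 72 + 54 + 48 + 125 + 168 + 32 = 1309.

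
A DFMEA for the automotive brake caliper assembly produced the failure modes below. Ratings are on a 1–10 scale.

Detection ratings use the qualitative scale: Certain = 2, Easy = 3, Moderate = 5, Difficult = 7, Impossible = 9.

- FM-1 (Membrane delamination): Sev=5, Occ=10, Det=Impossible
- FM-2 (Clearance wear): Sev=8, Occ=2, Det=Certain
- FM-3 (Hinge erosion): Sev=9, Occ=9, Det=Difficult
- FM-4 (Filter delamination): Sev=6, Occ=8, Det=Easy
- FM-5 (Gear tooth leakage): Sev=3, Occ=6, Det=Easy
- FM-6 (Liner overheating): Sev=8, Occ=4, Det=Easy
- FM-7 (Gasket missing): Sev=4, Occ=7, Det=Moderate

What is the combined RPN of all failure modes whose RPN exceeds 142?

1161

RPN = Severity × Occurrence × Detection:
  FM-1: 5 × 10 × 9 = 450
  FM-2: 8 × 2 × 2 = 32
  FM-3: 9 × 9 × 7 = 567
  FM-4: 6 × 8 × 3 = 144
  FM-5: 3 × 6 × 3 = 54
  FM-6: 8 × 4 × 3 = 96
  FM-7: 4 × 7 × 5 = 140
RPN > 142: FM-1 (450), FM-3 (567), FM-4 (144).
Sum: 450 + 567 + 144 = 1161.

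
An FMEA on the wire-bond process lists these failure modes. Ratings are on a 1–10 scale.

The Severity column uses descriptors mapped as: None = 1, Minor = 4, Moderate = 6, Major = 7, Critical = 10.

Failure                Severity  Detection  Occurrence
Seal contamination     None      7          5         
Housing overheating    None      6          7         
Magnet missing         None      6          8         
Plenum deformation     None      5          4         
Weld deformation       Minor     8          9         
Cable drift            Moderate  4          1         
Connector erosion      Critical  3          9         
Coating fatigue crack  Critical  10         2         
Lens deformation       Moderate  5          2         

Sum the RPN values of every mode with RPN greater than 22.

967

RPN = Severity × Occurrence × Detection:
  Seal contamination: 1 × 5 × 7 = 35
  Housing overheating: 1 × 7 × 6 = 42
  Magnet missing: 1 × 8 × 6 = 48
  Plenum deformation: 1 × 4 × 5 = 20
  Weld deformation: 4 × 9 × 8 = 288
  Cable drift: 6 × 1 × 4 = 24
  Connector erosion: 10 × 9 × 3 = 270
  Coating fatigue crack: 10 × 2 × 10 = 200
  Lens deformation: 6 × 2 × 5 = 60
RPN > 22: Seal contamination (35), Housing overheating (42), Magnet missing (48), Weld deformation (288), Cable drift (24), Connector erosion (270), Coating fatigue crack (200), Lens deformation (60).
Sum: 35 + 42 + 48 + 288 + 24 + 270 + 200 + 60 = 967.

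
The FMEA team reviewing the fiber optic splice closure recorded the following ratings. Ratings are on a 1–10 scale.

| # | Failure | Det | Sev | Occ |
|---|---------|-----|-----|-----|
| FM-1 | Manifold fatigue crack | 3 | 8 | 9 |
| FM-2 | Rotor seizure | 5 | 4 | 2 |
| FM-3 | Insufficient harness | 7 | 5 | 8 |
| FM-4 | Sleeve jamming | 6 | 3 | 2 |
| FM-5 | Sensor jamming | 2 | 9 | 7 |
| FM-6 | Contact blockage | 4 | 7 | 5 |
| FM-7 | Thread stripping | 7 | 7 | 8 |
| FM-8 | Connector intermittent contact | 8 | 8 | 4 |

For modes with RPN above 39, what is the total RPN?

1450

RPN = Severity × Occurrence × Detection:
  FM-1: 8 × 9 × 3 = 216
  FM-2: 4 × 2 × 5 = 40
  FM-3: 5 × 8 × 7 = 280
  FM-4: 3 × 2 × 6 = 36
  FM-5: 9 × 7 × 2 = 126
  FM-6: 7 × 5 × 4 = 140
  FM-7: 7 × 8 × 7 = 392
  FM-8: 8 × 4 × 8 = 256
RPN > 39: FM-1 (216), FM-2 (40), FM-3 (280), FM-5 (126), FM-6 (140), FM-7 (392), FM-8 (256).
Sum: 216 + 40 + 280 + 126 + 140 + 392 + 256 = 1450.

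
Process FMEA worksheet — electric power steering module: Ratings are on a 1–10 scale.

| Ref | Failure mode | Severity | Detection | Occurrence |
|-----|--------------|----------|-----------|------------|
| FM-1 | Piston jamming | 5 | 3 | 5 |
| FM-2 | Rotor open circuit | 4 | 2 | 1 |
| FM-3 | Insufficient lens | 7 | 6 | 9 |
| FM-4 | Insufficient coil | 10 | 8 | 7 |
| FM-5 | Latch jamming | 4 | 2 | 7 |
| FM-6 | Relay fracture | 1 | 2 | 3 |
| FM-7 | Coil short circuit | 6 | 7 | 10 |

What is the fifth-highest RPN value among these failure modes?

56

RPN = Severity × Occurrence × Detection:
  FM-1: 5 × 5 × 3 = 75
  FM-2: 4 × 1 × 2 = 8
  FM-3: 7 × 9 × 6 = 378
  FM-4: 10 × 7 × 8 = 560
  FM-5: 4 × 7 × 2 = 56
  FM-6: 1 × 3 × 2 = 6
  FM-7: 6 × 10 × 7 = 420
Sorted descending: 560, 420, 378, 75, 56, 8, 6.
The fifth-highest RPN is 56 (FM-5).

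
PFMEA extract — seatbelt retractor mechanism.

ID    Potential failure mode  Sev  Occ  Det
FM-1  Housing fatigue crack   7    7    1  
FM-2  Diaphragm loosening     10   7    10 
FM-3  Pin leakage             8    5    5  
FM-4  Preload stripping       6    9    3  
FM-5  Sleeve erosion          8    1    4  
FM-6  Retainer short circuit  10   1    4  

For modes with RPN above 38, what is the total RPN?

RPN = Severity × Occurrence × Detection:
  FM-1: 7 × 7 × 1 = 49
  FM-2: 10 × 7 × 10 = 700
  FM-3: 8 × 5 × 5 = 200
  FM-4: 6 × 9 × 3 = 162
  FM-5: 8 × 1 × 4 = 32
  FM-6: 10 × 1 × 4 = 40
RPN > 38: FM-1 (49), FM-2 (700), FM-3 (200), FM-4 (162), FM-6 (40).
Sum: 49 + 700 + 200 + 162 + 40 = 1151.

1151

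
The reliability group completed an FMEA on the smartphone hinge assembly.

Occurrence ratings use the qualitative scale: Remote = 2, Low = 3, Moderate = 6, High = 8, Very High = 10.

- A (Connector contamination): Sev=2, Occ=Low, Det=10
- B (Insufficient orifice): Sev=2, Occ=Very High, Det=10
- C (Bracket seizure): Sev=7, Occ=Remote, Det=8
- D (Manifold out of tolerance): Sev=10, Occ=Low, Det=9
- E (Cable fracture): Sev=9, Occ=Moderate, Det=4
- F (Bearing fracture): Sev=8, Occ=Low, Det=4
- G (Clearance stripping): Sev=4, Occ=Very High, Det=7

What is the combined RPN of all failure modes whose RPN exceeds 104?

1078

RPN = Severity × Occurrence × Detection:
  A: 2 × 3 × 10 = 60
  B: 2 × 10 × 10 = 200
  C: 7 × 2 × 8 = 112
  D: 10 × 3 × 9 = 270
  E: 9 × 6 × 4 = 216
  F: 8 × 3 × 4 = 96
  G: 4 × 10 × 7 = 280
RPN > 104: B (200), C (112), D (270), E (216), G (280).
Sum: 200 + 112 + 270 + 216 + 280 = 1078.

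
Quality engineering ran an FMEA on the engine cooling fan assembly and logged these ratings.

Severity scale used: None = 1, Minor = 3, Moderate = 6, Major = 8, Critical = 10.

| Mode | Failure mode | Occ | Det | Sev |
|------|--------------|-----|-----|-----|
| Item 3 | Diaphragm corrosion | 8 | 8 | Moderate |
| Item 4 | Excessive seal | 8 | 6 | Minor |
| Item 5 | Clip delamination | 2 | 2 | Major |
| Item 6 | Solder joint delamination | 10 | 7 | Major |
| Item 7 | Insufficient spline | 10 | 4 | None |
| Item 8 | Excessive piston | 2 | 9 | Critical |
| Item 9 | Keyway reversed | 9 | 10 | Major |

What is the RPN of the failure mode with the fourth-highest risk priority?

RPN = Severity × Occurrence × Detection:
  Item 3: 6 × 8 × 8 = 384
  Item 4: 3 × 8 × 6 = 144
  Item 5: 8 × 2 × 2 = 32
  Item 6: 8 × 10 × 7 = 560
  Item 7: 1 × 10 × 4 = 40
  Item 8: 10 × 2 × 9 = 180
  Item 9: 8 × 9 × 10 = 720
Sorted descending: 720, 560, 384, 180, 144, 40, 32.
The fourth-highest RPN is 180 (Item 8).

180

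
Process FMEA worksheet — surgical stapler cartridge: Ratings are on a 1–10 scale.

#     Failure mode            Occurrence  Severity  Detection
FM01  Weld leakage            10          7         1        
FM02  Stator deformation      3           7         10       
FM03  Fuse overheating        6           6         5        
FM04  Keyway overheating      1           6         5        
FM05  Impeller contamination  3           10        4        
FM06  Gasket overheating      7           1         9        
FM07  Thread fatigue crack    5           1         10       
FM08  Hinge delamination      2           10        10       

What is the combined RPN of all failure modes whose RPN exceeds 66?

780

RPN = Severity × Occurrence × Detection:
  FM01: 7 × 10 × 1 = 70
  FM02: 7 × 3 × 10 = 210
  FM03: 6 × 6 × 5 = 180
  FM04: 6 × 1 × 5 = 30
  FM05: 10 × 3 × 4 = 120
  FM06: 1 × 7 × 9 = 63
  FM07: 1 × 5 × 10 = 50
  FM08: 10 × 2 × 10 = 200
RPN > 66: FM01 (70), FM02 (210), FM03 (180), FM05 (120), FM08 (200).
Sum: 70 + 210 + 180 + 120 + 200 = 780.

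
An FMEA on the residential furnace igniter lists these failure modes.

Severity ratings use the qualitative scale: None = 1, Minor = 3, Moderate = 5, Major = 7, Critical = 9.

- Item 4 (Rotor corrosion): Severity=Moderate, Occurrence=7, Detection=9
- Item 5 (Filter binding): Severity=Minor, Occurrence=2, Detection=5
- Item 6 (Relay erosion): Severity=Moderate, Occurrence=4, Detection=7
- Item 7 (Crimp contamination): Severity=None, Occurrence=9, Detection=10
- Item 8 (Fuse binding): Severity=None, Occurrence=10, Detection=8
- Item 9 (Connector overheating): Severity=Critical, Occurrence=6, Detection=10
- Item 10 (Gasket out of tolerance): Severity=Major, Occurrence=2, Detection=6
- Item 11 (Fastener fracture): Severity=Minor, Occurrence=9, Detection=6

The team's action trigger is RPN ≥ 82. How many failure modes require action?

RPN = Severity × Occurrence × Detection:
  Item 4: 5 × 7 × 9 = 315
  Item 5: 3 × 2 × 5 = 30
  Item 6: 5 × 4 × 7 = 140
  Item 7: 1 × 9 × 10 = 90
  Item 8: 1 × 10 × 8 = 80
  Item 9: 9 × 6 × 10 = 540
  Item 10: 7 × 2 × 6 = 84
  Item 11: 3 × 9 × 6 = 162
Modes with RPN ≥ 82: Item 4 (315), Item 6 (140), Item 7 (90), Item 9 (540), Item 10 (84), Item 11 (162) → 6.

6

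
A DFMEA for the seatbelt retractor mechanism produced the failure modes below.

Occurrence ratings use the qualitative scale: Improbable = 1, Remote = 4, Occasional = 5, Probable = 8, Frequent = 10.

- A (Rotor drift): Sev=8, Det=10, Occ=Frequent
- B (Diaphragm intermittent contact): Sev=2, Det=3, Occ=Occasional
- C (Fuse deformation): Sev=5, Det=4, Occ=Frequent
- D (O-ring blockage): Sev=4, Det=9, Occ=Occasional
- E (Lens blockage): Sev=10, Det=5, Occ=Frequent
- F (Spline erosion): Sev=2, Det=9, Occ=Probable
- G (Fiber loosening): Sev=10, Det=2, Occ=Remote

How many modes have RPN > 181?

3

RPN = Severity × Occurrence × Detection:
  A: 8 × 10 × 10 = 800
  B: 2 × 5 × 3 = 30
  C: 5 × 10 × 4 = 200
  D: 4 × 5 × 9 = 180
  E: 10 × 10 × 5 = 500
  F: 2 × 8 × 9 = 144
  G: 10 × 4 × 2 = 80
Modes with RPN > 181: A (800), C (200), E (500) → 3.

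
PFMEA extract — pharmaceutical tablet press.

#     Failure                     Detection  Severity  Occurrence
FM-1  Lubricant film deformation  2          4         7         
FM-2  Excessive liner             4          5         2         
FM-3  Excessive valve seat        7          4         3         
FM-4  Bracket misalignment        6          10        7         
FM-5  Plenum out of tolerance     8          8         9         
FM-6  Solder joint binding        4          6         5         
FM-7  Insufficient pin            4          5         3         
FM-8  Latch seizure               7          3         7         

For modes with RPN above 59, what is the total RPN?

RPN = Severity × Occurrence × Detection:
  FM-1: 4 × 7 × 2 = 56
  FM-2: 5 × 2 × 4 = 40
  FM-3: 4 × 3 × 7 = 84
  FM-4: 10 × 7 × 6 = 420
  FM-5: 8 × 9 × 8 = 576
  FM-6: 6 × 5 × 4 = 120
  FM-7: 5 × 3 × 4 = 60
  FM-8: 3 × 7 × 7 = 147
RPN > 59: FM-3 (84), FM-4 (420), FM-5 (576), FM-6 (120), FM-7 (60), FM-8 (147).
Sum: 84 + 420 + 576 + 120 + 60 + 147 = 1407.

1407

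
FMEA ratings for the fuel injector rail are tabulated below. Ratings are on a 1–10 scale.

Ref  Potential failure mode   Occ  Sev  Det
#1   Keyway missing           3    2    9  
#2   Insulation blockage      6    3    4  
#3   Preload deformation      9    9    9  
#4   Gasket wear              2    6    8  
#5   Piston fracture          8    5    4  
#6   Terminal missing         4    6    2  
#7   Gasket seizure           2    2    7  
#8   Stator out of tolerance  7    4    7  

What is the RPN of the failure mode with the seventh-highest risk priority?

RPN = Severity × Occurrence × Detection:
  #1: 2 × 3 × 9 = 54
  #2: 3 × 6 × 4 = 72
  #3: 9 × 9 × 9 = 729
  #4: 6 × 2 × 8 = 96
  #5: 5 × 8 × 4 = 160
  #6: 6 × 4 × 2 = 48
  #7: 2 × 2 × 7 = 28
  #8: 4 × 7 × 7 = 196
Sorted descending: 729, 196, 160, 96, 72, 54, 48, 28.
The seventh-highest RPN is 48 (#6).

48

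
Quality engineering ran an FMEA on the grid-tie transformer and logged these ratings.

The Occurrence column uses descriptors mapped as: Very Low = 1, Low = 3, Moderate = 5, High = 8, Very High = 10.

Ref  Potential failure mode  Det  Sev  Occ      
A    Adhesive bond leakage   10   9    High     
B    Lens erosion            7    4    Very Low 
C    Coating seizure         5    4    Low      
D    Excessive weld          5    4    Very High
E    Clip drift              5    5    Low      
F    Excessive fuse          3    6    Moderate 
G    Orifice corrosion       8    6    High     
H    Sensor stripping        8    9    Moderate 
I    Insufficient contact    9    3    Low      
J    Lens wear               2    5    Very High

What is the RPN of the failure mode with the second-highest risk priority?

384

RPN = Severity × Occurrence × Detection:
  A: 9 × 8 × 10 = 720
  B: 4 × 1 × 7 = 28
  C: 4 × 3 × 5 = 60
  D: 4 × 10 × 5 = 200
  E: 5 × 3 × 5 = 75
  F: 6 × 5 × 3 = 90
  G: 6 × 8 × 8 = 384
  H: 9 × 5 × 8 = 360
  I: 3 × 3 × 9 = 81
  J: 5 × 10 × 2 = 100
Sorted descending: 720, 384, 360, 200, 100, 90, 81, 75, 60, 28.
The second-highest RPN is 384 (G).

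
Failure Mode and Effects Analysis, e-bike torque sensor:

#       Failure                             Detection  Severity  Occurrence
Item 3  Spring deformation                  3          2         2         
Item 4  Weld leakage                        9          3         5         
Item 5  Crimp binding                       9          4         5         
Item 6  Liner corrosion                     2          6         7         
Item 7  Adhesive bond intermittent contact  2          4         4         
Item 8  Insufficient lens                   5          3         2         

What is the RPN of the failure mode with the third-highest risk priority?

RPN = Severity × Occurrence × Detection:
  Item 3: 2 × 2 × 3 = 12
  Item 4: 3 × 5 × 9 = 135
  Item 5: 4 × 5 × 9 = 180
  Item 6: 6 × 7 × 2 = 84
  Item 7: 4 × 4 × 2 = 32
  Item 8: 3 × 2 × 5 = 30
Sorted descending: 180, 135, 84, 32, 30, 12.
The third-highest RPN is 84 (Item 6).

84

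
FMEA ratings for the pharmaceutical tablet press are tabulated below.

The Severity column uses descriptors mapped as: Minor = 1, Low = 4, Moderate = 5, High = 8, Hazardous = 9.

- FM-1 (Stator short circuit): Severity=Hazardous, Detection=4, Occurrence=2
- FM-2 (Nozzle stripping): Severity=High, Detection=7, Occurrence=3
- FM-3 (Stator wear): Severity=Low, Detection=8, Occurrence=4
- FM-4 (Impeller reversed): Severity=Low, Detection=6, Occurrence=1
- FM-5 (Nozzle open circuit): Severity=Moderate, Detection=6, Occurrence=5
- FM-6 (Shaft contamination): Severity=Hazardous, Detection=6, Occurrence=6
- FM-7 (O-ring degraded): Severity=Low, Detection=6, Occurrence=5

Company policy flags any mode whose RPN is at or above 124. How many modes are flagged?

4

RPN = Severity × Occurrence × Detection:
  FM-1: 9 × 2 × 4 = 72
  FM-2: 8 × 3 × 7 = 168
  FM-3: 4 × 4 × 8 = 128
  FM-4: 4 × 1 × 6 = 24
  FM-5: 5 × 5 × 6 = 150
  FM-6: 9 × 6 × 6 = 324
  FM-7: 4 × 5 × 6 = 120
Modes with RPN ≥ 124: FM-2 (168), FM-3 (128), FM-5 (150), FM-6 (324) → 4.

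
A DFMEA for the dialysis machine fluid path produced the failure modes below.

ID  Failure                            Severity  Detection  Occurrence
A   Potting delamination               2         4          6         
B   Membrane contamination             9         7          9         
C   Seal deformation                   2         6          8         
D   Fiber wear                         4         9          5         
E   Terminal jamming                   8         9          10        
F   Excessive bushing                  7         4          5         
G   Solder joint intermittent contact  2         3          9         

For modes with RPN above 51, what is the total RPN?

1757

RPN = Severity × Occurrence × Detection:
  A: 2 × 6 × 4 = 48
  B: 9 × 9 × 7 = 567
  C: 2 × 8 × 6 = 96
  D: 4 × 5 × 9 = 180
  E: 8 × 10 × 9 = 720
  F: 7 × 5 × 4 = 140
  G: 2 × 9 × 3 = 54
RPN > 51: B (567), C (96), D (180), E (720), F (140), G (54).
Sum: 567 + 96 + 180 + 720 + 140 + 54 = 1757.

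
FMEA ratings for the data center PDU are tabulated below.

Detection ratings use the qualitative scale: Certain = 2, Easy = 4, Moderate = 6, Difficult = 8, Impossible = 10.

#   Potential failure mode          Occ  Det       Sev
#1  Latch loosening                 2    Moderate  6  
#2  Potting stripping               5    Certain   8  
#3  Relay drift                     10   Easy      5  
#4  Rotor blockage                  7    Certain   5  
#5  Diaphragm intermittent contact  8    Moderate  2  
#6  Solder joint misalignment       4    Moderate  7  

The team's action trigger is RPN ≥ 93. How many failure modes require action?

RPN = Severity × Occurrence × Detection:
  #1: 6 × 2 × 6 = 72
  #2: 8 × 5 × 2 = 80
  #3: 5 × 10 × 4 = 200
  #4: 5 × 7 × 2 = 70
  #5: 2 × 8 × 6 = 96
  #6: 7 × 4 × 6 = 168
Modes with RPN ≥ 93: #3 (200), #5 (96), #6 (168) → 3.

3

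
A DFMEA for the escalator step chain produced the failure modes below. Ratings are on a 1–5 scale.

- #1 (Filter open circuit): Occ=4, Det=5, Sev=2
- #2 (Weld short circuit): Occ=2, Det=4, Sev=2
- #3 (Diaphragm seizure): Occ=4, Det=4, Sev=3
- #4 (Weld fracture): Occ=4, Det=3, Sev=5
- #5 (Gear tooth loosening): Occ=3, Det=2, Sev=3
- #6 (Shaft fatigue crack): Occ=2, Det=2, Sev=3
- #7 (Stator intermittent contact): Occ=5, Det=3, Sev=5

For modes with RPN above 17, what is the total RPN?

RPN = Severity × Occurrence × Detection:
  #1: 2 × 4 × 5 = 40
  #2: 2 × 2 × 4 = 16
  #3: 3 × 4 × 4 = 48
  #4: 5 × 4 × 3 = 60
  #5: 3 × 3 × 2 = 18
  #6: 3 × 2 × 2 = 12
  #7: 5 × 5 × 3 = 75
RPN > 17: #1 (40), #3 (48), #4 (60), #5 (18), #7 (75).
Sum: 40 + 48 + 60 + 18 + 75 = 241.

241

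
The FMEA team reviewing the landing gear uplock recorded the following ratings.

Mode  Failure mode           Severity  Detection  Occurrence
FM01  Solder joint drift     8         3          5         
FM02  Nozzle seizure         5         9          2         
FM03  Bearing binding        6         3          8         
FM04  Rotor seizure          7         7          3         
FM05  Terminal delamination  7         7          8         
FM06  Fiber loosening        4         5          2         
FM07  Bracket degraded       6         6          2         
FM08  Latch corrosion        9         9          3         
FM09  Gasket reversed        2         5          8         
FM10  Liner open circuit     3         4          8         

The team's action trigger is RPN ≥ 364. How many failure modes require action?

1

RPN = Severity × Occurrence × Detection:
  FM01: 8 × 5 × 3 = 120
  FM02: 5 × 2 × 9 = 90
  FM03: 6 × 8 × 3 = 144
  FM04: 7 × 3 × 7 = 147
  FM05: 7 × 8 × 7 = 392
  FM06: 4 × 2 × 5 = 40
  FM07: 6 × 2 × 6 = 72
  FM08: 9 × 3 × 9 = 243
  FM09: 2 × 8 × 5 = 80
  FM10: 3 × 8 × 4 = 96
Modes with RPN ≥ 364: FM05 (392) → 1.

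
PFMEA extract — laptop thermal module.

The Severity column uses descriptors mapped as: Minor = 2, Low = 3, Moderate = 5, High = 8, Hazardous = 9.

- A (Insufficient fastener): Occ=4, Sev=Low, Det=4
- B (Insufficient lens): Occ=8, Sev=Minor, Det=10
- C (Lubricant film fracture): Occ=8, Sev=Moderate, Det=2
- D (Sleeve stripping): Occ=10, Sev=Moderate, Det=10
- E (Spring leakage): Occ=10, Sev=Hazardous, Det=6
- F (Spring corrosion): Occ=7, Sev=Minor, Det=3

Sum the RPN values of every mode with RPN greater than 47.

RPN = Severity × Occurrence × Detection:
  A: 3 × 4 × 4 = 48
  B: 2 × 8 × 10 = 160
  C: 5 × 8 × 2 = 80
  D: 5 × 10 × 10 = 500
  E: 9 × 10 × 6 = 540
  F: 2 × 7 × 3 = 42
RPN > 47: A (48), B (160), C (80), D (500), E (540).
Sum: 48 + 160 + 80 + 500 + 540 = 1328.

1328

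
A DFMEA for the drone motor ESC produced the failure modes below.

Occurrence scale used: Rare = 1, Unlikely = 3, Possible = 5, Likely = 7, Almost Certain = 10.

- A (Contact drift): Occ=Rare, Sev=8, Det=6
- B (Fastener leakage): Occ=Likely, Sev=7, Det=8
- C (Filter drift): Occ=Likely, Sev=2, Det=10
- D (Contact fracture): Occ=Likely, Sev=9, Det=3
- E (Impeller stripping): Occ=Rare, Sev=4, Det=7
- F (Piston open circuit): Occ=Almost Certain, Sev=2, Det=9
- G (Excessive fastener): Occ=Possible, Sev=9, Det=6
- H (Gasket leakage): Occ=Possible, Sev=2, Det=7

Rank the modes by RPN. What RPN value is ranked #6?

70

RPN = Severity × Occurrence × Detection:
  A: 8 × 1 × 6 = 48
  B: 7 × 7 × 8 = 392
  C: 2 × 7 × 10 = 140
  D: 9 × 7 × 3 = 189
  E: 4 × 1 × 7 = 28
  F: 2 × 10 × 9 = 180
  G: 9 × 5 × 6 = 270
  H: 2 × 5 × 7 = 70
Sorted descending: 392, 270, 189, 180, 140, 70, 48, 28.
The sixth-highest RPN is 70 (H).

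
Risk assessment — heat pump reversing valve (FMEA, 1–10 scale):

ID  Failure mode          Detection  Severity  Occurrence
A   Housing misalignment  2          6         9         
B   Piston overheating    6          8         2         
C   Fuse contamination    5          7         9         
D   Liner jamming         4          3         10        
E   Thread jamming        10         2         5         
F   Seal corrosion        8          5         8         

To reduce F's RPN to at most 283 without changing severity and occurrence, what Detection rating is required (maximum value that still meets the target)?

7

F: S=5, O=8, D=8 → current RPN = 320.
Fixed product = 40. Need 40 × D ≤ 283, so D ≤ 283/40 = 7.08.
Maximum integer Detection rating = 7 (gives RPN 280; D=8 would give 320 > 283).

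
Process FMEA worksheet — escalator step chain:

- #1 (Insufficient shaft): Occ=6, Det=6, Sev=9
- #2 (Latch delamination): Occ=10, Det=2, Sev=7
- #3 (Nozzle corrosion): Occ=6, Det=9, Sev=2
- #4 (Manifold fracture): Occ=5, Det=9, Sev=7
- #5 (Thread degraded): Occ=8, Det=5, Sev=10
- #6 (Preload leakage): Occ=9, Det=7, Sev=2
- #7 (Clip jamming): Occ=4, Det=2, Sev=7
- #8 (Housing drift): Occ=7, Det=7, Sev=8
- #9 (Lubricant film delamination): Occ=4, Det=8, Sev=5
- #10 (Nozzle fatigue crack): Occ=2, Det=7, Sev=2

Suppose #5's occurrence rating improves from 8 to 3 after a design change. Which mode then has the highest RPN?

RPN = Severity × Occurrence × Detection:
  #1: 9 × 6 × 6 = 324
  #2: 7 × 10 × 2 = 140
  #3: 2 × 6 × 9 = 108
  #4: 7 × 5 × 9 = 315
  #5: 10 × 8 × 5 = 400
  #6: 2 × 9 × 7 = 126
  #7: 7 × 4 × 2 = 56
  #8: 8 × 7 × 7 = 392
  #9: 5 × 4 × 8 = 160
  #10: 2 × 2 × 7 = 28
After action: #5 → 10 × 3 × 5 = 150.
Revised RPNs: #8=392, #1=324, #4=315, #9=160, #5=150, #2=140, #6=126, #3=108, #7=56, #10=28.
Highest is now #8 (392).

#8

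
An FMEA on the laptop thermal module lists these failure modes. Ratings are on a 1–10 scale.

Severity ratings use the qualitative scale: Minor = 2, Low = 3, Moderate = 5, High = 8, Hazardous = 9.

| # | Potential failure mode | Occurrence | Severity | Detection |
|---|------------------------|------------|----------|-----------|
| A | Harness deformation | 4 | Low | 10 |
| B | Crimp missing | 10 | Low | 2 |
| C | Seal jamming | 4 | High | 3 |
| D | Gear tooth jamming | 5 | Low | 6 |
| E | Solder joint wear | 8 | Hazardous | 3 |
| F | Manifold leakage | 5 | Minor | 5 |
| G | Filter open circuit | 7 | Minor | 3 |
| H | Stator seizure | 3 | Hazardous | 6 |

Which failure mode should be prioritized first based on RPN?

E

RPN = Severity × Occurrence × Detection:
  A: 3 × 4 × 10 = 120
  B: 3 × 10 × 2 = 60
  C: 8 × 4 × 3 = 96
  D: 3 × 5 × 6 = 90
  E: 9 × 8 × 3 = 216
  F: 2 × 5 × 5 = 50
  G: 2 × 7 × 3 = 42
  H: 9 × 3 × 6 = 162
Highest RPN is 216 → E.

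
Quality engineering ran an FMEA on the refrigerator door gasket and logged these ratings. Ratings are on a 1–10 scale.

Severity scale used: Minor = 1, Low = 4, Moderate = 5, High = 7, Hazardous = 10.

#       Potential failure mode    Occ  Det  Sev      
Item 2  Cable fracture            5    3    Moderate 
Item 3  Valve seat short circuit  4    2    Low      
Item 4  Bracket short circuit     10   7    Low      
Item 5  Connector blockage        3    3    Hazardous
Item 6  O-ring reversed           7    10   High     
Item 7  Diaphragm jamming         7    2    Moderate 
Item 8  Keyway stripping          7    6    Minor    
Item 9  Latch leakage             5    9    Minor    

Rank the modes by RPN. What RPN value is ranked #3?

RPN = Severity × Occurrence × Detection:
  Item 2: 5 × 5 × 3 = 75
  Item 3: 4 × 4 × 2 = 32
  Item 4: 4 × 10 × 7 = 280
  Item 5: 10 × 3 × 3 = 90
  Item 6: 7 × 7 × 10 = 490
  Item 7: 5 × 7 × 2 = 70
  Item 8: 1 × 7 × 6 = 42
  Item 9: 1 × 5 × 9 = 45
Sorted descending: 490, 280, 90, 75, 70, 45, 42, 32.
The third-highest RPN is 90 (Item 5).

90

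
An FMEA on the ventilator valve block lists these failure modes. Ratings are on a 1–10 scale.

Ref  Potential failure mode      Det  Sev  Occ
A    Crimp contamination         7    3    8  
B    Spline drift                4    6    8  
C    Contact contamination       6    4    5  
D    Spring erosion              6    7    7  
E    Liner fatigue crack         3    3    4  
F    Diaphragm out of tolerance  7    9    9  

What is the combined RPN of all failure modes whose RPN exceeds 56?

1341

RPN = Severity × Occurrence × Detection:
  A: 3 × 8 × 7 = 168
  B: 6 × 8 × 4 = 192
  C: 4 × 5 × 6 = 120
  D: 7 × 7 × 6 = 294
  E: 3 × 4 × 3 = 36
  F: 9 × 9 × 7 = 567
RPN > 56: A (168), B (192), C (120), D (294), F (567).
Sum: 168 + 192 + 120 + 294 + 567 = 1341.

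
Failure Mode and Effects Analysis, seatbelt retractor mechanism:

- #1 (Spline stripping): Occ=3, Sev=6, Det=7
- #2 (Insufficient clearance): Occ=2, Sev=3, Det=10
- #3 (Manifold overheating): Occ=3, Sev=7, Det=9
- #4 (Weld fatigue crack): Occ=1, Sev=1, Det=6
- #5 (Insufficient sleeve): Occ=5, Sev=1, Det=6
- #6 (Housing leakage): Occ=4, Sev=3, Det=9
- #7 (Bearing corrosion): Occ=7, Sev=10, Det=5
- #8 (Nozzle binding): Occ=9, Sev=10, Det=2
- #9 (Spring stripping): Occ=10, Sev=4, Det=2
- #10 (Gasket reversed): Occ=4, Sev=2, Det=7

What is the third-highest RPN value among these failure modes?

180

RPN = Severity × Occurrence × Detection:
  #1: 6 × 3 × 7 = 126
  #2: 3 × 2 × 10 = 60
  #3: 7 × 3 × 9 = 189
  #4: 1 × 1 × 6 = 6
  #5: 1 × 5 × 6 = 30
  #6: 3 × 4 × 9 = 108
  #7: 10 × 7 × 5 = 350
  #8: 10 × 9 × 2 = 180
  #9: 4 × 10 × 2 = 80
  #10: 2 × 4 × 7 = 56
Sorted descending: 350, 189, 180, 126, 108, 80, 60, 56, 30, 6.
The third-highest RPN is 180 (#8).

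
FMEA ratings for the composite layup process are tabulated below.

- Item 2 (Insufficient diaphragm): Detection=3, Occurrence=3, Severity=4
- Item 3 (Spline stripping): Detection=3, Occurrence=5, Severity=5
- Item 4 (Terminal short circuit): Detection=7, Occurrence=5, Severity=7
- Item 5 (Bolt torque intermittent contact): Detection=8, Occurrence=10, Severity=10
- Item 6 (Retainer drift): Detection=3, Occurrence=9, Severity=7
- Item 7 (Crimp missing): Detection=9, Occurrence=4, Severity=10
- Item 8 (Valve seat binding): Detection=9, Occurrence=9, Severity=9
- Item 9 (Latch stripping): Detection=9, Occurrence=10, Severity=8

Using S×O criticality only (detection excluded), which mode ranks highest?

Criticality = Severity × Occurrence:
  Item 2: 4 × 3 = 12
  Item 3: 5 × 5 = 25
  Item 4: 7 × 5 = 35
  Item 5: 10 × 10 = 100
  Item 6: 7 × 9 = 63
  Item 7: 10 × 4 = 40
  Item 8: 9 × 9 = 81
  Item 9: 8 × 10 = 80
Highest criticality is 100 → Item 5.

Item 5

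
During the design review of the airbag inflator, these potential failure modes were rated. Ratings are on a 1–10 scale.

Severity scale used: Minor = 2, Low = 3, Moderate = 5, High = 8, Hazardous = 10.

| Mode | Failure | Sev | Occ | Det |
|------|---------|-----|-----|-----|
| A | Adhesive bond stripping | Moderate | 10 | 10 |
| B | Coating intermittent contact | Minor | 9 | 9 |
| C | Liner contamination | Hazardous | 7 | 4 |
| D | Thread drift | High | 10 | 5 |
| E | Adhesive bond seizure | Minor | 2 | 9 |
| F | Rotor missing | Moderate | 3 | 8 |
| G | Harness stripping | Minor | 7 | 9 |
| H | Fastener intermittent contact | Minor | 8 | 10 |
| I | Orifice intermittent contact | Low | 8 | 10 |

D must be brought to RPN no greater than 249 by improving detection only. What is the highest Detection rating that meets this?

D: S=8, O=10, D=5 → current RPN = 400.
Fixed product = 80. Need 80 × D ≤ 249, so D ≤ 249/80 = 3.11.
Maximum integer Detection rating = 3 (gives RPN 240; D=4 would give 320 > 249).

3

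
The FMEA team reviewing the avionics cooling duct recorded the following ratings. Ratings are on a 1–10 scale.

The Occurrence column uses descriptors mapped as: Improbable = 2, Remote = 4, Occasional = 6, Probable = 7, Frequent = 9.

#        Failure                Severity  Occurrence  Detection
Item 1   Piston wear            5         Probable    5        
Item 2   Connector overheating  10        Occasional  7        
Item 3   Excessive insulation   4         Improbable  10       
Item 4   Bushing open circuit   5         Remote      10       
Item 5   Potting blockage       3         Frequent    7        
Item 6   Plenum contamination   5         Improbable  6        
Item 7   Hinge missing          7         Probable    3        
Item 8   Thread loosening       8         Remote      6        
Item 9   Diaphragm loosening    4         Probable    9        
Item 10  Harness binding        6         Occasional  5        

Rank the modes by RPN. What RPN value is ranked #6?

180

RPN = Severity × Occurrence × Detection:
  Item 1: 5 × 7 × 5 = 175
  Item 2: 10 × 6 × 7 = 420
  Item 3: 4 × 2 × 10 = 80
  Item 4: 5 × 4 × 10 = 200
  Item 5: 3 × 9 × 7 = 189
  Item 6: 5 × 2 × 6 = 60
  Item 7: 7 × 7 × 3 = 147
  Item 8: 8 × 4 × 6 = 192
  Item 9: 4 × 7 × 9 = 252
  Item 10: 6 × 6 × 5 = 180
Sorted descending: 420, 252, 200, 192, 189, 180, 175, 147, 80, 60.
The sixth-highest RPN is 180 (Item 10).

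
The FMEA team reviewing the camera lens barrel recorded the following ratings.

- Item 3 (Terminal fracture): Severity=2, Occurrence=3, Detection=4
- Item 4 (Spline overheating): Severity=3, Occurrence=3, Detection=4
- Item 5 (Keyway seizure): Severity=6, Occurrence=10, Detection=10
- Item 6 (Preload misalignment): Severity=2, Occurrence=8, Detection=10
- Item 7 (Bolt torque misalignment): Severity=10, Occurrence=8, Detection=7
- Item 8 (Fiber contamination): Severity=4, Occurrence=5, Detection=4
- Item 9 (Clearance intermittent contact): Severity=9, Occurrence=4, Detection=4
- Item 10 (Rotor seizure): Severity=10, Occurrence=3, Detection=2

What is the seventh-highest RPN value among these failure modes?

RPN = Severity × Occurrence × Detection:
  Item 3: 2 × 3 × 4 = 24
  Item 4: 3 × 3 × 4 = 36
  Item 5: 6 × 10 × 10 = 600
  Item 6: 2 × 8 × 10 = 160
  Item 7: 10 × 8 × 7 = 560
  Item 8: 4 × 5 × 4 = 80
  Item 9: 9 × 4 × 4 = 144
  Item 10: 10 × 3 × 2 = 60
Sorted descending: 600, 560, 160, 144, 80, 60, 36, 24.
The seventh-highest RPN is 36 (Item 4).

36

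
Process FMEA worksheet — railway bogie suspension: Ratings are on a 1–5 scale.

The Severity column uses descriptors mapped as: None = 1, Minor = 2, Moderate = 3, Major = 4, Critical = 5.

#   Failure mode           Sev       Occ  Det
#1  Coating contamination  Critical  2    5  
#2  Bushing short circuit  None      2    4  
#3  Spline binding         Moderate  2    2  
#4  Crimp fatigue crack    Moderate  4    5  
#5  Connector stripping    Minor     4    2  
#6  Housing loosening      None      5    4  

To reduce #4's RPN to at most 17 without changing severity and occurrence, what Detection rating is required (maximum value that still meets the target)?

#4: S=3, O=4, D=5 → current RPN = 60.
Fixed product = 12. Need 12 × D ≤ 17, so D ≤ 17/12 = 1.42.
Maximum integer Detection rating = 1 (gives RPN 12; D=2 would give 24 > 17).

1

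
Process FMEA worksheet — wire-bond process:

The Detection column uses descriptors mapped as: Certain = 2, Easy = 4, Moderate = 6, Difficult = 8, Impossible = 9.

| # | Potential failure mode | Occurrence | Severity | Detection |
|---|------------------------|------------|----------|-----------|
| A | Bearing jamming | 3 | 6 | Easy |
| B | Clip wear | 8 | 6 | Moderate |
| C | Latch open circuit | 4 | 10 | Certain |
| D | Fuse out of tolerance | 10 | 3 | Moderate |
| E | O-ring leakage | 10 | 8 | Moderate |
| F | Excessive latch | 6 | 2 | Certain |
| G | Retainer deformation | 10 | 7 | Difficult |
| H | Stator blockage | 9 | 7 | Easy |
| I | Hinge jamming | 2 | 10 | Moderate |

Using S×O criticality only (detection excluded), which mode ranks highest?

E

Criticality = Severity × Occurrence:
  A: 6 × 3 = 18
  B: 6 × 8 = 48
  C: 10 × 4 = 40
  D: 3 × 10 = 30
  E: 8 × 10 = 80
  F: 2 × 6 = 12
  G: 7 × 10 = 70
  H: 7 × 9 = 63
  I: 10 × 2 = 20
Highest criticality is 80 → E.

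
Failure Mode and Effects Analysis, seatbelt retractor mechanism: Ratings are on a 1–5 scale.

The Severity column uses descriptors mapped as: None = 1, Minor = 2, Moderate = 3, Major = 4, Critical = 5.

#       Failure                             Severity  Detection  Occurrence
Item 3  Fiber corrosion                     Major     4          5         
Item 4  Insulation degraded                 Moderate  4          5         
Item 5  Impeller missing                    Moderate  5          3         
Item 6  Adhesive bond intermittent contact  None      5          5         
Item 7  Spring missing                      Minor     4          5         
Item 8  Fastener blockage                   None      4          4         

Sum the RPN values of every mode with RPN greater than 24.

250

RPN = Severity × Occurrence × Detection:
  Item 3: 4 × 5 × 4 = 80
  Item 4: 3 × 5 × 4 = 60
  Item 5: 3 × 3 × 5 = 45
  Item 6: 1 × 5 × 5 = 25
  Item 7: 2 × 5 × 4 = 40
  Item 8: 1 × 4 × 4 = 16
RPN > 24: Item 3 (80), Item 4 (60), Item 5 (45), Item 6 (25), Item 7 (40).
Sum: 80 + 60 + 45 + 25 + 40 = 250.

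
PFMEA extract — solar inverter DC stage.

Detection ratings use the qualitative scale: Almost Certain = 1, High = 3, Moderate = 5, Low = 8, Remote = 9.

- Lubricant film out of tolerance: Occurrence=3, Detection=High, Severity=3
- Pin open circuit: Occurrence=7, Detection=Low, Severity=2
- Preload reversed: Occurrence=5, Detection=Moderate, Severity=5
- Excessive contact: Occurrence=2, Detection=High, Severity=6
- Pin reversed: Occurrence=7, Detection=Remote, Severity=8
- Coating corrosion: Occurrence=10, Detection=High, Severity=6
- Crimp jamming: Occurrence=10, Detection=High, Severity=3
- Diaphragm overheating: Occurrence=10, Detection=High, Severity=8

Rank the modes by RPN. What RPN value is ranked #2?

240

RPN = Severity × Occurrence × Detection:
  Lubricant film out of tolerance: 3 × 3 × 3 = 27
  Pin open circuit: 2 × 7 × 8 = 112
  Preload reversed: 5 × 5 × 5 = 125
  Excessive contact: 6 × 2 × 3 = 36
  Pin reversed: 8 × 7 × 9 = 504
  Coating corrosion: 6 × 10 × 3 = 180
  Crimp jamming: 3 × 10 × 3 = 90
  Diaphragm overheating: 8 × 10 × 3 = 240
Sorted descending: 504, 240, 180, 125, 112, 90, 36, 27.
The second-highest RPN is 240 (Diaphragm overheating).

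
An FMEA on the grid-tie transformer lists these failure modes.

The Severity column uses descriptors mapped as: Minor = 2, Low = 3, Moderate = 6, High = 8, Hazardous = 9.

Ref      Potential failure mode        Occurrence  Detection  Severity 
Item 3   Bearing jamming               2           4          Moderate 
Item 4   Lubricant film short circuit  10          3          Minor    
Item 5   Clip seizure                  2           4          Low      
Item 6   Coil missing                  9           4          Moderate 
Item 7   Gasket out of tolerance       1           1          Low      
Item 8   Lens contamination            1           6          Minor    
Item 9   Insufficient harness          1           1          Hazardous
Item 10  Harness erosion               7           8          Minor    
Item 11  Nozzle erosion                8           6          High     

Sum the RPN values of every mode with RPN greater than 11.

856

RPN = Severity × Occurrence × Detection:
  Item 3: 6 × 2 × 4 = 48
  Item 4: 2 × 10 × 3 = 60
  Item 5: 3 × 2 × 4 = 24
  Item 6: 6 × 9 × 4 = 216
  Item 7: 3 × 1 × 1 = 3
  Item 8: 2 × 1 × 6 = 12
  Item 9: 9 × 1 × 1 = 9
  Item 10: 2 × 7 × 8 = 112
  Item 11: 8 × 8 × 6 = 384
RPN > 11: Item 3 (48), Item 4 (60), Item 5 (24), Item 6 (216), Item 8 (12), Item 10 (112), Item 11 (384).
Sum: 48 + 60 + 24 + 216 + 12 + 112 + 384 = 856.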